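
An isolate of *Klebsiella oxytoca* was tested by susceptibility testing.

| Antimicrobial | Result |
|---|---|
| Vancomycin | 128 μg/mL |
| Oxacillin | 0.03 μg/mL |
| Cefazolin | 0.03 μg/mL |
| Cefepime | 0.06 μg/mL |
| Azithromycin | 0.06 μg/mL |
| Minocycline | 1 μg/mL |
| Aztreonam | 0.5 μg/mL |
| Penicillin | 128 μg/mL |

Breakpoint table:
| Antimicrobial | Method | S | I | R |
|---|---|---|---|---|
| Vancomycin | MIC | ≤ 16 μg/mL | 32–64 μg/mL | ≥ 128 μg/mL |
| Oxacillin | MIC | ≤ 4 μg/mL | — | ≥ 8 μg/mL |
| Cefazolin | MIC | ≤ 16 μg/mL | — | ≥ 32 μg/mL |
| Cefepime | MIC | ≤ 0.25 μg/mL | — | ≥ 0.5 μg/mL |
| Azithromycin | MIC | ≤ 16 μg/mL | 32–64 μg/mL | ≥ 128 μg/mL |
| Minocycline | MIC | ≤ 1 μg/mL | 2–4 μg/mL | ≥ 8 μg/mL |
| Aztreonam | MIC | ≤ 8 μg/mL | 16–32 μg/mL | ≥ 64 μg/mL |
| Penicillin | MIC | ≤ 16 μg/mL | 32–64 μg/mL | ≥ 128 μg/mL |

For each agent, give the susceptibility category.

Vancomycin 128 μg/mL: ≥ 128 μg/mL ⇒ resistant
Oxacillin: 0.03 μg/mL is ≤ 4 μg/mL ⇒ Susceptible
Cefazolin (0.03 μg/mL) ≤ 16 μg/mL — S
Cefepime (0.06 μg/mL) ≤ 0.25 μg/mL — S
Azithromycin: 0.06 μg/mL is ≤ 16 μg/mL — Susceptible
Minocycline 1 μg/mL: ≤ 1 μg/mL → susceptible
Aztreonam (0.5 μg/mL) ≤ 8 μg/mL → susceptible
Penicillin (128 μg/mL) ≥ 128 μg/mL ⇒ R

R, S, S, S, S, S, S, R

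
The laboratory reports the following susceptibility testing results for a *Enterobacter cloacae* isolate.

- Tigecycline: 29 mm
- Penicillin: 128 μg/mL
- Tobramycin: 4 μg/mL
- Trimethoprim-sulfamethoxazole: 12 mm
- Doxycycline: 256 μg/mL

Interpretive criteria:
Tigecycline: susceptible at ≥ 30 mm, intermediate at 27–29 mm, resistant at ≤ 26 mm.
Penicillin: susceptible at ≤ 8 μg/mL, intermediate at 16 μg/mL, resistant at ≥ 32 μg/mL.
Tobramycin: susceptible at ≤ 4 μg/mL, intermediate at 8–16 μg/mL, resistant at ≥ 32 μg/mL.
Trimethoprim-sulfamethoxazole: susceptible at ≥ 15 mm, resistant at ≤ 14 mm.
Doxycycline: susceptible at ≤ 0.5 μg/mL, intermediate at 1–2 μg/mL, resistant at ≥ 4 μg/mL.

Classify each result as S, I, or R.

I, R, S, R, R

Tigecycline (29 mm) in 27–29 mm → Intermediate
Penicillin (128 μg/mL) ≥ 32 μg/mL ⇒ resistant
Tobramycin: 4 μg/mL is ≤ 4 μg/mL ⇒ Susceptible
Trimethoprim-sulfamethoxazole 12 mm: ≤ 14 mm ⇒ resistant
Doxycycline (256 μg/mL) ≥ 4 μg/mL → resistant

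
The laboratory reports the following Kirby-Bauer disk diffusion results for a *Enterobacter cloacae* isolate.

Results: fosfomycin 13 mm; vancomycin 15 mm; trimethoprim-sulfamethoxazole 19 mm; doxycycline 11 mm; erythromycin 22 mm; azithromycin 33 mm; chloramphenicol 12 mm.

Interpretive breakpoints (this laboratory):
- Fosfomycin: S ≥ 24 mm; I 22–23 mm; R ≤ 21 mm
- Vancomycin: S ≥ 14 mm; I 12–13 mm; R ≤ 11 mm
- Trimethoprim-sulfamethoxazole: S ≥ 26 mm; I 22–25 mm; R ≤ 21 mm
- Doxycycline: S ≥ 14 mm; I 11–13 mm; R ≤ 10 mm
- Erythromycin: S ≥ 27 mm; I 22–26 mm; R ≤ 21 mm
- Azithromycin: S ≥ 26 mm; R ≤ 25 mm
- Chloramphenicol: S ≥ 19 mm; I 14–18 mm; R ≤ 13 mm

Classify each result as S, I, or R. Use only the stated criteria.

R, S, R, I, I, S, R

Fosfomycin 13 mm: ≤ 21 mm — R
Vancomycin: 15 mm is ≥ 14 mm → Susceptible
Trimethoprim-sulfamethoxazole 19 mm: ≤ 21 mm → resistant
Doxycycline (11 mm) in 11–13 mm ⇒ Intermediate
Erythromycin: 22 mm is in 22–26 mm → intermediate
Azithromycin: 33 mm is ≥ 26 mm → Susceptible
Chloramphenicol: 12 mm is ≤ 13 mm → Resistant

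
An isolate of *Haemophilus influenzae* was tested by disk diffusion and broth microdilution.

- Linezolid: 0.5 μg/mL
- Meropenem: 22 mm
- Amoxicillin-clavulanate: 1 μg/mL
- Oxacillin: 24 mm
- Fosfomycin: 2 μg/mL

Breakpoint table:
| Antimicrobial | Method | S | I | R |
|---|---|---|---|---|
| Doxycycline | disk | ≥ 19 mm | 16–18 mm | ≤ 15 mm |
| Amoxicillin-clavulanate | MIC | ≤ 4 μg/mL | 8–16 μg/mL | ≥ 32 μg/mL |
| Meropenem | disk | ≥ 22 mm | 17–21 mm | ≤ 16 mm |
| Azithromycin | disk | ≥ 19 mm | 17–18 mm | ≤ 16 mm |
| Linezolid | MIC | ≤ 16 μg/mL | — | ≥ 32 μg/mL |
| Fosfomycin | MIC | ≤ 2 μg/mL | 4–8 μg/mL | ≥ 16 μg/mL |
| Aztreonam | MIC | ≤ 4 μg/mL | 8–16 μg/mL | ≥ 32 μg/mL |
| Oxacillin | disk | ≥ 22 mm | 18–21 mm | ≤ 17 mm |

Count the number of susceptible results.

Linezolid 0.5 μg/mL: ≤ 16 μg/mL ⇒ Susceptible
Meropenem (22 mm) ≥ 22 mm ⇒ susceptible
Amoxicillin-clavulanate: 1 μg/mL is ≤ 4 μg/mL — susceptible
Oxacillin (24 mm) ≥ 22 mm → S
Fosfomycin: 2 μg/mL is ≤ 2 μg/mL — Susceptible
Susceptible: 5

5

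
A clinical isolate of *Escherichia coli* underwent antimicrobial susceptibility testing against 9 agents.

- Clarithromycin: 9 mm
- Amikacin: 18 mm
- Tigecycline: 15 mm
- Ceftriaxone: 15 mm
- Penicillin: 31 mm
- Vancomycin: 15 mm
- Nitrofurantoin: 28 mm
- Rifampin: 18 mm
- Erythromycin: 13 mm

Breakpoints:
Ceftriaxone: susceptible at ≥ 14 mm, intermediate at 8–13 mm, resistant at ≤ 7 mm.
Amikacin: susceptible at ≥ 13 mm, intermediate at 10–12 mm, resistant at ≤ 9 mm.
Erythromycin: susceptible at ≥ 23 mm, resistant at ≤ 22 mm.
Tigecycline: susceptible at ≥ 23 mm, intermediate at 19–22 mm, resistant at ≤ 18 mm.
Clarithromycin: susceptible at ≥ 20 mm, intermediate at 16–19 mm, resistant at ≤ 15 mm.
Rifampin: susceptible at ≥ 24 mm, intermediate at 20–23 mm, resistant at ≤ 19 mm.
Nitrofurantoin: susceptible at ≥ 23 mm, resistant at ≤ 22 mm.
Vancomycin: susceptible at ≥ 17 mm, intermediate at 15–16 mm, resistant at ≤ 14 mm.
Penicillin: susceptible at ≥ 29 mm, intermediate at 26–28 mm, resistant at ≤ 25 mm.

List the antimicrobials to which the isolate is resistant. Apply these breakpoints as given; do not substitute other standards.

clarithromycin, tigecycline, rifampin, erythromycin

Clarithromycin 9 mm: ≤ 15 mm — R
Amikacin: 18 mm is ≥ 13 mm ⇒ susceptible
Tigecycline: 15 mm is ≤ 18 mm — R
Ceftriaxone 15 mm: ≥ 14 mm → Susceptible
Penicillin 31 mm: ≥ 29 mm — susceptible
Vancomycin: 15 mm is in 15–16 mm ⇒ Intermediate
Nitrofurantoin: 28 mm is ≥ 23 mm → Susceptible
Rifampin (18 mm) ≤ 19 mm — resistant
Erythromycin: 13 mm is ≤ 22 mm ⇒ R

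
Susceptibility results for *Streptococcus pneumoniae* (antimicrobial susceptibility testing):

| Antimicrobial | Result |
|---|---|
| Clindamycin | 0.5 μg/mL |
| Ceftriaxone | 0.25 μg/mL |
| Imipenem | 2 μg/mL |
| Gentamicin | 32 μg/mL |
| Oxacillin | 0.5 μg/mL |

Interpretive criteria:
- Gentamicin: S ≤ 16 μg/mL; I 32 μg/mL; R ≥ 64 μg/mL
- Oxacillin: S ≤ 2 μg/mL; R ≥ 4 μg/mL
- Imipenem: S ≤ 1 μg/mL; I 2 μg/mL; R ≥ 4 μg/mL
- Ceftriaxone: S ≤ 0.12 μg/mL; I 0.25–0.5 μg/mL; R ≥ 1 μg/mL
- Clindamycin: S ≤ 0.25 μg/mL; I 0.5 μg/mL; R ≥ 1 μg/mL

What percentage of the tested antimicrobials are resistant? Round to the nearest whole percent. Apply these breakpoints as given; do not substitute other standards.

Clindamycin 0.5 μg/mL: = 0.5 μg/mL — intermediate
Ceftriaxone 0.25 μg/mL: in 0.25–0.5 μg/mL ⇒ intermediate
Imipenem 2 μg/mL: = 2 μg/mL → intermediate
Gentamicin: 32 μg/mL is = 32 μg/mL ⇒ intermediate
Oxacillin: 0.5 μg/mL is ≤ 2 μg/mL — S
Resistant: 0/5

0%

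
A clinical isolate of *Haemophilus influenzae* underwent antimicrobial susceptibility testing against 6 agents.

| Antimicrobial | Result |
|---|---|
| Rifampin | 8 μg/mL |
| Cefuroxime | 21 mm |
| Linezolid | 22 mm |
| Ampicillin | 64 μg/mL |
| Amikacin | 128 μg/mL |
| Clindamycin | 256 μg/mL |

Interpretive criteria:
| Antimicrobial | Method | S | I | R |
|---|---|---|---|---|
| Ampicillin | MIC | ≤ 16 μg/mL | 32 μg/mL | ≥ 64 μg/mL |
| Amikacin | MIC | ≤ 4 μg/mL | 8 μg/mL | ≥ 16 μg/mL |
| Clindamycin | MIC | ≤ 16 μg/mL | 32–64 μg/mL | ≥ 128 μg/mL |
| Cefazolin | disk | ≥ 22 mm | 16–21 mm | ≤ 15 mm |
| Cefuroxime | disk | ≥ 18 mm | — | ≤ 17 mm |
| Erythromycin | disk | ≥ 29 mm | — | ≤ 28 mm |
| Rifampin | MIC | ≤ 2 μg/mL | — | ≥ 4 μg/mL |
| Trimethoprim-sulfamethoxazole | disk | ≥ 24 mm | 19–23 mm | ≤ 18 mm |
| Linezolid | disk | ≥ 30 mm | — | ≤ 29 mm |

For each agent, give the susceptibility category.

R, S, R, R, R, R

Rifampin (8 μg/mL) ≥ 4 μg/mL — R
Cefuroxime (21 mm) ≥ 18 mm — susceptible
Linezolid (22 mm) ≤ 29 mm — R
Ampicillin (64 μg/mL) ≥ 64 μg/mL → resistant
Amikacin 128 μg/mL: ≥ 16 μg/mL — R
Clindamycin (256 μg/mL) ≥ 128 μg/mL → resistant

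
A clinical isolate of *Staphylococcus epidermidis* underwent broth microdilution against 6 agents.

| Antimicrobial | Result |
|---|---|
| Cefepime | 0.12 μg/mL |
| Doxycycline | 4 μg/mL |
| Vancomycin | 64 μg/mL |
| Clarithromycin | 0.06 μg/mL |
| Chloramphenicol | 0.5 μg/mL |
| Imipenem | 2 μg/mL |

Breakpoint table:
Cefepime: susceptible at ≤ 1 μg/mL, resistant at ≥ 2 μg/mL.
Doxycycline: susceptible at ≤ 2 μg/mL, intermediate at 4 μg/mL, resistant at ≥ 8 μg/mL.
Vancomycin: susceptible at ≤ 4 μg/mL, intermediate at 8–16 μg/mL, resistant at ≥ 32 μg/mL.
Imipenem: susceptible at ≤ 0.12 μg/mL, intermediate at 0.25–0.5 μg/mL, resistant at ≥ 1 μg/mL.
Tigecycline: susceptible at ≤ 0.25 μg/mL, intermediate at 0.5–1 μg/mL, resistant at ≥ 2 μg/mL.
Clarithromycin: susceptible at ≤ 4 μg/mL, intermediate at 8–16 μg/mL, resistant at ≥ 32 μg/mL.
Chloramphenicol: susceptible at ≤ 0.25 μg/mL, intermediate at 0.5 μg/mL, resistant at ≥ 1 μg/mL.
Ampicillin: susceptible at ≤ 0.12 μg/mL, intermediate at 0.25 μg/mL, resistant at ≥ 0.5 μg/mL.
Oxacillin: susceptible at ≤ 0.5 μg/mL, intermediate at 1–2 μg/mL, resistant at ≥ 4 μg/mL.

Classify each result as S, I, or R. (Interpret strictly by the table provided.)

S, I, R, S, I, R

Cefepime: 0.12 μg/mL is ≤ 1 μg/mL → susceptible
Doxycycline: 4 μg/mL is = 4 μg/mL — I
Vancomycin (64 μg/mL) ≥ 32 μg/mL → R
Clarithromycin (0.06 μg/mL) ≤ 4 μg/mL — S
Chloramphenicol: 0.5 μg/mL is = 0.5 μg/mL → I
Imipenem: 2 μg/mL is ≥ 1 μg/mL — Resistant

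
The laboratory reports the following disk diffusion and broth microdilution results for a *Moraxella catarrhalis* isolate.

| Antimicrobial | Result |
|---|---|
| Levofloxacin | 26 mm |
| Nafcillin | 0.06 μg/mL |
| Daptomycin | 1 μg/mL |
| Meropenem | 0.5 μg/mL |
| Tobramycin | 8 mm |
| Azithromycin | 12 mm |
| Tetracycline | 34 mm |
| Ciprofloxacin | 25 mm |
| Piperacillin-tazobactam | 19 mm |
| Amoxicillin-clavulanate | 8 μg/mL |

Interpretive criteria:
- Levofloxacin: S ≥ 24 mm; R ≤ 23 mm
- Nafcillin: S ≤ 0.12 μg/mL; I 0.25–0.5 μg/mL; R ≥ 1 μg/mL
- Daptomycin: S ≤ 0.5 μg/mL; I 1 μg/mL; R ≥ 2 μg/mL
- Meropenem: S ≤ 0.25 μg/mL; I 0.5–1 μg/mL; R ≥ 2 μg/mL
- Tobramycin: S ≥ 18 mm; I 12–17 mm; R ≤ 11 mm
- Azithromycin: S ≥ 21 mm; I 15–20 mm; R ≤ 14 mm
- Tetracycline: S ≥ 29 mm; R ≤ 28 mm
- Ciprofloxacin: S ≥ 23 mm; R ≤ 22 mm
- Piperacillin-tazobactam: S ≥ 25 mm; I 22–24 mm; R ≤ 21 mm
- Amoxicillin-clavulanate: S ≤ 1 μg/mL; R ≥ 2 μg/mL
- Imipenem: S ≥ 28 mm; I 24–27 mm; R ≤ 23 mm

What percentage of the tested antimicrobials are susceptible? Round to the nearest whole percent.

Levofloxacin: 26 mm is ≥ 24 mm ⇒ Susceptible
Nafcillin (0.06 μg/mL) ≤ 0.12 μg/mL ⇒ S
Daptomycin (1 μg/mL) = 1 μg/mL → Intermediate
Meropenem: 0.5 μg/mL is in 0.5–1 μg/mL — intermediate
Tobramycin (8 mm) ≤ 11 mm — resistant
Azithromycin (12 mm) ≤ 14 mm — resistant
Tetracycline (34 mm) ≥ 29 mm — S
Ciprofloxacin (25 mm) ≥ 23 mm → Susceptible
Piperacillin-tazobactam 19 mm: ≤ 21 mm ⇒ Resistant
Amoxicillin-clavulanate (8 μg/mL) ≥ 2 μg/mL → resistant
Susceptible: 4/10

40%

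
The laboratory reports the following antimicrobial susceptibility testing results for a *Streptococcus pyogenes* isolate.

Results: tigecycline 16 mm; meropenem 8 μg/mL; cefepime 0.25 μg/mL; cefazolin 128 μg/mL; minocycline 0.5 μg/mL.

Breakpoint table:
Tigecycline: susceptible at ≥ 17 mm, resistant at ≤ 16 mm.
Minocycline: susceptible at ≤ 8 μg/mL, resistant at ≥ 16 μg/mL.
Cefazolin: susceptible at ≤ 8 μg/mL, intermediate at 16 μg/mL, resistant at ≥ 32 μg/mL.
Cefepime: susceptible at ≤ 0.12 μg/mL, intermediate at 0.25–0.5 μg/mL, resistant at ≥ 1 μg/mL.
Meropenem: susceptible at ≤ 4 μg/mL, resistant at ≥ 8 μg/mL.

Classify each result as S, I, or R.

R, R, I, R, S

Tigecycline (16 mm) ≤ 16 mm → resistant
Meropenem (8 μg/mL) ≥ 8 μg/mL — R
Cefepime: 0.25 μg/mL is in 0.25–0.5 μg/mL → intermediate
Cefazolin 128 μg/mL: ≥ 32 μg/mL → Resistant
Minocycline 0.5 μg/mL: ≤ 8 μg/mL — susceptible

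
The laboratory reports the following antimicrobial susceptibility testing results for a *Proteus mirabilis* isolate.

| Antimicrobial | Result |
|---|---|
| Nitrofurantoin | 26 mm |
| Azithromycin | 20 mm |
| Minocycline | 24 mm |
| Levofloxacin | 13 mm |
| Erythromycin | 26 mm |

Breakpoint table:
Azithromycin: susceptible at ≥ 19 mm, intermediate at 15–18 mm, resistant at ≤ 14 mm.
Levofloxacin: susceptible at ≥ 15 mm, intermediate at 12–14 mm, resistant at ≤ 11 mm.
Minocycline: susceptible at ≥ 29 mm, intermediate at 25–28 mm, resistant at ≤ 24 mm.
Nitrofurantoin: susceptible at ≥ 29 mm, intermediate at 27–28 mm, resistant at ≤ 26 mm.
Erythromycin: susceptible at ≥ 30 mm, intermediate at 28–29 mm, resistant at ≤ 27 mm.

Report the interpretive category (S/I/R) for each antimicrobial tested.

Nitrofurantoin (26 mm) ≤ 26 mm → R
Azithromycin: 20 mm is ≥ 19 mm ⇒ S
Minocycline: 24 mm is ≤ 24 mm — resistant
Levofloxacin: 13 mm is in 12–14 mm — I
Erythromycin (26 mm) ≤ 27 mm ⇒ Resistant

R, S, R, I, R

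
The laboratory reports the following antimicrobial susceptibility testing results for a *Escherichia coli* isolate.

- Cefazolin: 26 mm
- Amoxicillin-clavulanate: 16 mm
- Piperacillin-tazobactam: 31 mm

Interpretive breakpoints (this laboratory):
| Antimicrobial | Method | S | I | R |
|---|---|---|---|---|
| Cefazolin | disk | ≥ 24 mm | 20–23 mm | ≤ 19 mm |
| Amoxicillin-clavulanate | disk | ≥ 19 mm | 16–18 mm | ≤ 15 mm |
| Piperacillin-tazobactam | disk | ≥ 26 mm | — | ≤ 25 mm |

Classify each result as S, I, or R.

S, I, S

Cefazolin: 26 mm is ≥ 24 mm ⇒ S
Amoxicillin-clavulanate 16 mm: in 16–18 mm ⇒ I
Piperacillin-tazobactam: 31 mm is ≥ 26 mm ⇒ susceptible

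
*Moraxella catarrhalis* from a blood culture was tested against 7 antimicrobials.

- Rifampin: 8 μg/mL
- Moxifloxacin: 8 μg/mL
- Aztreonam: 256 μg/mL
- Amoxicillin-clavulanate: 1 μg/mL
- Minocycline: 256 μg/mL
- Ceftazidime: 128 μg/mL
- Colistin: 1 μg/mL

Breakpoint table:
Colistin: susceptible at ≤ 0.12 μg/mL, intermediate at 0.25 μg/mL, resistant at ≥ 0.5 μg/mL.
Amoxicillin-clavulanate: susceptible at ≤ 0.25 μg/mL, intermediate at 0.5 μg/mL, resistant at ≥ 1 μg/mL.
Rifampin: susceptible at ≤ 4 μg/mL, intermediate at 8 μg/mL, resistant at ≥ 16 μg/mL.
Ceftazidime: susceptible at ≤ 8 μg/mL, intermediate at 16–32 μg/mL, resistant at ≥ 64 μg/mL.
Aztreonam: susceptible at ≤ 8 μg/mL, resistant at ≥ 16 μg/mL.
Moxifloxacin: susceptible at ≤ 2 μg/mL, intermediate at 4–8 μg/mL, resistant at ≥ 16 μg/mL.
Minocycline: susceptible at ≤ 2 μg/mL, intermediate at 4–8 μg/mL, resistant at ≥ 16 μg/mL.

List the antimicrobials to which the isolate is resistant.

Rifampin 8 μg/mL: = 8 μg/mL → intermediate
Moxifloxacin: 8 μg/mL is in 4–8 μg/mL — I
Aztreonam: 256 μg/mL is ≥ 16 μg/mL ⇒ resistant
Amoxicillin-clavulanate: 1 μg/mL is ≥ 1 μg/mL → Resistant
Minocycline: 256 μg/mL is ≥ 16 μg/mL → resistant
Ceftazidime: 128 μg/mL is ≥ 64 μg/mL ⇒ R
Colistin: 1 μg/mL is ≥ 0.5 μg/mL — R

aztreonam, amoxicillin-clavulanate, minocycline, ceftazidime, colistin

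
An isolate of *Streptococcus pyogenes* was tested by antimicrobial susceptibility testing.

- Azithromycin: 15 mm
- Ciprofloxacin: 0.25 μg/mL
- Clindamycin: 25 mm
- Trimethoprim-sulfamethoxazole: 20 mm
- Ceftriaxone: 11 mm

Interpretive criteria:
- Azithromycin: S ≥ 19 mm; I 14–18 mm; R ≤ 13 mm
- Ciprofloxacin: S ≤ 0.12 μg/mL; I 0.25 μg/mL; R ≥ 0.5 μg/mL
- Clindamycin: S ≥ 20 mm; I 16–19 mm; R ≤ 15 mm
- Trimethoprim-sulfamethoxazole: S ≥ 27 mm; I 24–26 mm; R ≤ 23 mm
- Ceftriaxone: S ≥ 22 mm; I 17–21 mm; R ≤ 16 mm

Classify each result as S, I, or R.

Azithromycin: 15 mm is in 14–18 mm — intermediate
Ciprofloxacin 0.25 μg/mL: = 0.25 μg/mL — I
Clindamycin 25 mm: ≥ 20 mm — Susceptible
Trimethoprim-sulfamethoxazole (20 mm) ≤ 23 mm ⇒ Resistant
Ceftriaxone: 11 mm is ≤ 16 mm → Resistant

I, I, S, R, R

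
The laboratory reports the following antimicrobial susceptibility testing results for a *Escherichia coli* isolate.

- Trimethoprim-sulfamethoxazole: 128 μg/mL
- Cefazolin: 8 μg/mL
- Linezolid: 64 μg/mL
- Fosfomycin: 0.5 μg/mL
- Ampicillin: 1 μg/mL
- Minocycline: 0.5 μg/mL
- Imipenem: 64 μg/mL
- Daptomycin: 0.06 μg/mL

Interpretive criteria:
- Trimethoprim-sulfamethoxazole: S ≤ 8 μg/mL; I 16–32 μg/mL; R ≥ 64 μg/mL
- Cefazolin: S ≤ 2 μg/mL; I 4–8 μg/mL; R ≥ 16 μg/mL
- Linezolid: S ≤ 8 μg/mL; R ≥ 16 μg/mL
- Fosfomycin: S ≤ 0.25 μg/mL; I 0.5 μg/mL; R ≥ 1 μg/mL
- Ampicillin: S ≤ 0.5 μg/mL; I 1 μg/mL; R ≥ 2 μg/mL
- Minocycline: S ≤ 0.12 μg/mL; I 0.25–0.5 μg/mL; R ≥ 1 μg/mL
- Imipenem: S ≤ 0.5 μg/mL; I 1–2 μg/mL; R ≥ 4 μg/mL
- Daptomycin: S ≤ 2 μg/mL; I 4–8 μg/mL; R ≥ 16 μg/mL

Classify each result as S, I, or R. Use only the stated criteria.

R, I, R, I, I, I, R, S

Trimethoprim-sulfamethoxazole (128 μg/mL) ≥ 64 μg/mL — resistant
Cefazolin: 8 μg/mL is in 4–8 μg/mL — intermediate
Linezolid (64 μg/mL) ≥ 16 μg/mL → R
Fosfomycin (0.5 μg/mL) = 0.5 μg/mL — I
Ampicillin (1 μg/mL) = 1 μg/mL → intermediate
Minocycline (0.5 μg/mL) in 0.25–0.5 μg/mL — I
Imipenem (64 μg/mL) ≥ 4 μg/mL → resistant
Daptomycin: 0.06 μg/mL is ≤ 2 μg/mL → Susceptible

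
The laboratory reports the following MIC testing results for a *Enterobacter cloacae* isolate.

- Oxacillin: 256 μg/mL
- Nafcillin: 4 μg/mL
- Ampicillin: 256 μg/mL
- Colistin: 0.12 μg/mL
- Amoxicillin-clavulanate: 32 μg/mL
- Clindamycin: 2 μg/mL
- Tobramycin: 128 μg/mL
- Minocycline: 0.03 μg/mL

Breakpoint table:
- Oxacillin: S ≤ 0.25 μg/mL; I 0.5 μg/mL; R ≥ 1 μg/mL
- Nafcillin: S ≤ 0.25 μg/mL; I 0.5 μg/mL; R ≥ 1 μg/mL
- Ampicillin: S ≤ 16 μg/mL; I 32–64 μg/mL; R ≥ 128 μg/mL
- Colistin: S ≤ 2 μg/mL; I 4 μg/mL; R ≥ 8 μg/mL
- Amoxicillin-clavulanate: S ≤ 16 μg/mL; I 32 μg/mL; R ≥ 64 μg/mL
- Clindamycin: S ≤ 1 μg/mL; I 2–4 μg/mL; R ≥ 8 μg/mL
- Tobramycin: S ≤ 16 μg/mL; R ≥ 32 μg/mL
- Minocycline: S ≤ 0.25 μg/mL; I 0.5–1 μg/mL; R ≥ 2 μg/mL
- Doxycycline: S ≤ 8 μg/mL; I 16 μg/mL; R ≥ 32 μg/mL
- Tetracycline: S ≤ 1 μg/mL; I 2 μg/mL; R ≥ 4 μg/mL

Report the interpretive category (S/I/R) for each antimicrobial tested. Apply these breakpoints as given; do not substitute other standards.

Oxacillin: 256 μg/mL is ≥ 1 μg/mL → Resistant
Nafcillin (4 μg/mL) ≥ 1 μg/mL → resistant
Ampicillin 256 μg/mL: ≥ 128 μg/mL — Resistant
Colistin: 0.12 μg/mL is ≤ 2 μg/mL — Susceptible
Amoxicillin-clavulanate: 32 μg/mL is = 32 μg/mL — Intermediate
Clindamycin (2 μg/mL) in 2–4 μg/mL → Intermediate
Tobramycin: 128 μg/mL is ≥ 32 μg/mL ⇒ resistant
Minocycline: 0.03 μg/mL is ≤ 0.25 μg/mL ⇒ susceptible

R, R, R, S, I, I, R, S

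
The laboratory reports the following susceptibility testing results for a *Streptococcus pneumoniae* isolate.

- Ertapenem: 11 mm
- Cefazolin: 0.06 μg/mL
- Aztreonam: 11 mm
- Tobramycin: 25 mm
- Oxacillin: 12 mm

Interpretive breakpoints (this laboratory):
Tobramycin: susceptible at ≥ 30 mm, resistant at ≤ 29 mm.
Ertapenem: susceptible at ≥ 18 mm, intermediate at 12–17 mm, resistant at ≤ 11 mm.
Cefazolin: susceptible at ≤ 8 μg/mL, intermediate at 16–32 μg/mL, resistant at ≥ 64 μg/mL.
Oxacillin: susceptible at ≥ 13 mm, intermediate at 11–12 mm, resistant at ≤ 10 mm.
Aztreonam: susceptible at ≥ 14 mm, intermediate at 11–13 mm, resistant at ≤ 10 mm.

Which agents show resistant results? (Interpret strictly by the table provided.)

ertapenem, tobramycin

Ertapenem: 11 mm is ≤ 11 mm → R
Cefazolin 0.06 μg/mL: ≤ 8 μg/mL ⇒ S
Aztreonam (11 mm) in 11–13 mm — Intermediate
Tobramycin: 25 mm is ≤ 29 mm ⇒ R
Oxacillin (12 mm) in 11–12 mm ⇒ Intermediate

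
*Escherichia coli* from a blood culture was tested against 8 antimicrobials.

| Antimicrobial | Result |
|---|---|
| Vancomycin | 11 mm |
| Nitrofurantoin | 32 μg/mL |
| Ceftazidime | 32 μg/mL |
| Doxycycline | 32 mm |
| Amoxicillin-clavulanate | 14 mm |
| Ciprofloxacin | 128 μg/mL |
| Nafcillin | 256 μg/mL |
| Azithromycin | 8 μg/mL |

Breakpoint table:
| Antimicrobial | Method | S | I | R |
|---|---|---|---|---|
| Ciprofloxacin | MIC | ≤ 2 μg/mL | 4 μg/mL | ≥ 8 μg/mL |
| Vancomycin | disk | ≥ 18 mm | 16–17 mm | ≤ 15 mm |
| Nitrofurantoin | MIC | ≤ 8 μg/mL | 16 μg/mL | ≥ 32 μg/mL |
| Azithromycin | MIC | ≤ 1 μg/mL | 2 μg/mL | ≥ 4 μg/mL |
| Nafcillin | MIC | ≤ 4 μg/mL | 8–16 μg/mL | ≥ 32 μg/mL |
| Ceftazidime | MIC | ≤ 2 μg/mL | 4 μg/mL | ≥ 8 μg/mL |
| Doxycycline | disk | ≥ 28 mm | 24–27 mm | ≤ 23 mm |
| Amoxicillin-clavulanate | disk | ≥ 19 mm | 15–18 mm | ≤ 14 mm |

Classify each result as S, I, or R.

Vancomycin 11 mm: ≤ 15 mm ⇒ resistant
Nitrofurantoin (32 μg/mL) ≥ 32 μg/mL → resistant
Ceftazidime: 32 μg/mL is ≥ 8 μg/mL → resistant
Doxycycline (32 mm) ≥ 28 mm — Susceptible
Amoxicillin-clavulanate: 14 mm is ≤ 14 mm — resistant
Ciprofloxacin: 128 μg/mL is ≥ 8 μg/mL → Resistant
Nafcillin 256 μg/mL: ≥ 32 μg/mL → Resistant
Azithromycin (8 μg/mL) ≥ 4 μg/mL ⇒ R

R, R, R, S, R, R, R, R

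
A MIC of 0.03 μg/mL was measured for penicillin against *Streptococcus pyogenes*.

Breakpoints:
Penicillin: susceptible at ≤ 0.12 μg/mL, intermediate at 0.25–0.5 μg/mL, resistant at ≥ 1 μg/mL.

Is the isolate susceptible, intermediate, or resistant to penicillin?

Penicillin: 0.03 μg/mL is ≤ 0.12 μg/mL ⇒ S

S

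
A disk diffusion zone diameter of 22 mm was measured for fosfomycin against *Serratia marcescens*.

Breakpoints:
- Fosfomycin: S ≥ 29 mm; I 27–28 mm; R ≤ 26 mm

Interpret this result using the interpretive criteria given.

Fosfomycin (22 mm) ≤ 26 mm — R

R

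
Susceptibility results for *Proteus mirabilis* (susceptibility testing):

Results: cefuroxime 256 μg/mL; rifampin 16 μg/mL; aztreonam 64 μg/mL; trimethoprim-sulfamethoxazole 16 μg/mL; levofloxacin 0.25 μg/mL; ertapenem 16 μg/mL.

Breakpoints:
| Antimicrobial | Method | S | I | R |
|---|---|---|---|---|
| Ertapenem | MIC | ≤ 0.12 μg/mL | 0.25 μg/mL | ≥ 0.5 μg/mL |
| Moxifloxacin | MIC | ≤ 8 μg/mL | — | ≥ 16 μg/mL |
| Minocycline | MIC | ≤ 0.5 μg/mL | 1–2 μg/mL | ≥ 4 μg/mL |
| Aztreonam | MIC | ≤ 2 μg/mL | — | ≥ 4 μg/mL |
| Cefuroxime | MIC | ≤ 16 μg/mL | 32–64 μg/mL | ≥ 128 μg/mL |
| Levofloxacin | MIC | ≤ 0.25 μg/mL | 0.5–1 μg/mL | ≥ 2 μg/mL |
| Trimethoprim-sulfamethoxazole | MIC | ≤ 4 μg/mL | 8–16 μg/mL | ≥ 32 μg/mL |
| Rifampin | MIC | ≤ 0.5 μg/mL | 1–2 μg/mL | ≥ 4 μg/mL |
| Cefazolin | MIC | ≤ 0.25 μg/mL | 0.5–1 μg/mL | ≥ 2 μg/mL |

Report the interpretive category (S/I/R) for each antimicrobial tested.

Cefuroxime: 256 μg/mL is ≥ 128 μg/mL ⇒ resistant
Rifampin 16 μg/mL: ≥ 4 μg/mL → Resistant
Aztreonam 64 μg/mL: ≥ 4 μg/mL — Resistant
Trimethoprim-sulfamethoxazole 16 μg/mL: in 8–16 μg/mL ⇒ Intermediate
Levofloxacin 0.25 μg/mL: ≤ 0.25 μg/mL → Susceptible
Ertapenem (16 μg/mL) ≥ 0.5 μg/mL → R

R, R, R, I, S, R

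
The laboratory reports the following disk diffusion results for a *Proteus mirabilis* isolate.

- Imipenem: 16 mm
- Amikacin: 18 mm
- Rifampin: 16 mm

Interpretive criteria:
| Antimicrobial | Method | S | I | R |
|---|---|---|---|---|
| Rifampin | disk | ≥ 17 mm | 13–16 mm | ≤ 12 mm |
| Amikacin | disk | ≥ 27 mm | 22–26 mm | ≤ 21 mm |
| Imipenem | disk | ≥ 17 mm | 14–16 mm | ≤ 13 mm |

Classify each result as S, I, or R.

Imipenem 16 mm: in 14–16 mm → Intermediate
Amikacin (18 mm) ≤ 21 mm → R
Rifampin: 16 mm is in 13–16 mm → Intermediate

I, R, I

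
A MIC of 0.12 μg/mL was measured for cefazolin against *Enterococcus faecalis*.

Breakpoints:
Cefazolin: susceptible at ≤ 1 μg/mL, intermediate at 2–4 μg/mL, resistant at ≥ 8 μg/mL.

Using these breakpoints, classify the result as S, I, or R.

Cefazolin 0.12 μg/mL: ≤ 1 μg/mL ⇒ Susceptible

Susceptible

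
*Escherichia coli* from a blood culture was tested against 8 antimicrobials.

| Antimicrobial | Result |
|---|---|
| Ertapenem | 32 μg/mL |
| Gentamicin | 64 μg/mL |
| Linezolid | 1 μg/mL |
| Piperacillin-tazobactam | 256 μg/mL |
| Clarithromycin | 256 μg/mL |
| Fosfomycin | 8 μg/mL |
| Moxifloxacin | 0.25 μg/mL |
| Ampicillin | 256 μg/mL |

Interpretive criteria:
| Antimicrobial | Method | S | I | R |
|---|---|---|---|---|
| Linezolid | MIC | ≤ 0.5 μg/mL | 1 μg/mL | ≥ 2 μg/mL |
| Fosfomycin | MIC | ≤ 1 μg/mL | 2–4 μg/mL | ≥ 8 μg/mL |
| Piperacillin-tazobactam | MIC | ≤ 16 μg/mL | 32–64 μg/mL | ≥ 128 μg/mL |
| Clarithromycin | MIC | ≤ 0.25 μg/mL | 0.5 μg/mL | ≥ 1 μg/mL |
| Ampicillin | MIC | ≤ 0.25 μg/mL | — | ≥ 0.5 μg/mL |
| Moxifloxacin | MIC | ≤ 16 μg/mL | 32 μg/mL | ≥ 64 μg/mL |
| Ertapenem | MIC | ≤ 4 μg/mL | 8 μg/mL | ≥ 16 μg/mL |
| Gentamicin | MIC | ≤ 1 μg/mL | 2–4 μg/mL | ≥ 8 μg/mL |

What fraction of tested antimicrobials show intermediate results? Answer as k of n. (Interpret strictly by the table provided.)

1 of 8

Ertapenem 32 μg/mL: ≥ 16 μg/mL ⇒ R
Gentamicin (64 μg/mL) ≥ 8 μg/mL — resistant
Linezolid: 1 μg/mL is = 1 μg/mL ⇒ intermediate
Piperacillin-tazobactam: 256 μg/mL is ≥ 128 μg/mL — Resistant
Clarithromycin 256 μg/mL: ≥ 1 μg/mL → Resistant
Fosfomycin: 8 μg/mL is ≥ 8 μg/mL → Resistant
Moxifloxacin: 0.25 μg/mL is ≤ 16 μg/mL ⇒ Susceptible
Ampicillin (256 μg/mL) ≥ 0.5 μg/mL → resistant
Intermediate: 1/8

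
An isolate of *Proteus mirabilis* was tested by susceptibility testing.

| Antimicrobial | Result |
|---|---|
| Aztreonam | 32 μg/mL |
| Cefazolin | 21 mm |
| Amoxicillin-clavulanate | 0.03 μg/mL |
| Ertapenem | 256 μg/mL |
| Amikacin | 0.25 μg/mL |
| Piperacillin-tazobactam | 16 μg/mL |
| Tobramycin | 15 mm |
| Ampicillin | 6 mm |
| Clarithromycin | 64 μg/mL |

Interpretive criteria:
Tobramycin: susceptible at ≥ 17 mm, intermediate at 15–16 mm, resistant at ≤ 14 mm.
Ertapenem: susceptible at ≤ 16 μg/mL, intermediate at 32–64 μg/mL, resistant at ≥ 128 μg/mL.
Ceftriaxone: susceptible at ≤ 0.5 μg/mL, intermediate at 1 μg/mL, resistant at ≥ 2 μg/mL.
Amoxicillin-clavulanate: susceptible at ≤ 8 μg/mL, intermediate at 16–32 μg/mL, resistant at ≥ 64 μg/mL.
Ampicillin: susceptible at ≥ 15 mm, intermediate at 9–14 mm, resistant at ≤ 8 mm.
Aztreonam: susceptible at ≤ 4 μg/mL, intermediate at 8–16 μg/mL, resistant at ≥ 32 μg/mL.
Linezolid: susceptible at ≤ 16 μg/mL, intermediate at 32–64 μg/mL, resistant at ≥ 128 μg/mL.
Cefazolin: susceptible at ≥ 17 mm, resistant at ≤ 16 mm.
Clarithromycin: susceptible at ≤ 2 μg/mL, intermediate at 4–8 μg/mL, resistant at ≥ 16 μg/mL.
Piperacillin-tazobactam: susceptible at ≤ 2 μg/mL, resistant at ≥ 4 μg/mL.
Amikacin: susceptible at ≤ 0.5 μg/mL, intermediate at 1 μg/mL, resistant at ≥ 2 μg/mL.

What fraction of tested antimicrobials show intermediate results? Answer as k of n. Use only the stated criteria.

1 of 9

Aztreonam: 32 μg/mL is ≥ 32 μg/mL — resistant
Cefazolin (21 mm) ≥ 17 mm — susceptible
Amoxicillin-clavulanate (0.03 μg/mL) ≤ 8 μg/mL — Susceptible
Ertapenem: 256 μg/mL is ≥ 128 μg/mL → resistant
Amikacin: 0.25 μg/mL is ≤ 0.5 μg/mL → susceptible
Piperacillin-tazobactam (16 μg/mL) ≥ 4 μg/mL ⇒ Resistant
Tobramycin 15 mm: in 15–16 mm ⇒ I
Ampicillin (6 mm) ≤ 8 mm ⇒ resistant
Clarithromycin (64 μg/mL) ≥ 16 μg/mL ⇒ resistant
Intermediate: 1/9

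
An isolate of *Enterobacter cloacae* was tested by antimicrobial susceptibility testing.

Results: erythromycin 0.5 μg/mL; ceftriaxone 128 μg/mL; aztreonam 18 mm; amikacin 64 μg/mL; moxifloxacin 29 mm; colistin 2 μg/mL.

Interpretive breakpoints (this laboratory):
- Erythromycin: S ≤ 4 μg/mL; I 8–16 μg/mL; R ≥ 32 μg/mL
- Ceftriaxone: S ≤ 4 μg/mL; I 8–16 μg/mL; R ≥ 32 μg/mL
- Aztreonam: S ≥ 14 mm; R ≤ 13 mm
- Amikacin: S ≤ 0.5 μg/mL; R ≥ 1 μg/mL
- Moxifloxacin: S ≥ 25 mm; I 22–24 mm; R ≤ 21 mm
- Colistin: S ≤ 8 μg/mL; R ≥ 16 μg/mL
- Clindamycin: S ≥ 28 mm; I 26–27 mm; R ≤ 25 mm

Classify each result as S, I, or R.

Erythromycin (0.5 μg/mL) ≤ 4 μg/mL ⇒ Susceptible
Ceftriaxone: 128 μg/mL is ≥ 32 μg/mL ⇒ Resistant
Aztreonam: 18 mm is ≥ 14 mm — susceptible
Amikacin: 64 μg/mL is ≥ 1 μg/mL — Resistant
Moxifloxacin (29 mm) ≥ 25 mm — Susceptible
Colistin (2 μg/mL) ≤ 8 μg/mL → susceptible

S, R, S, R, S, S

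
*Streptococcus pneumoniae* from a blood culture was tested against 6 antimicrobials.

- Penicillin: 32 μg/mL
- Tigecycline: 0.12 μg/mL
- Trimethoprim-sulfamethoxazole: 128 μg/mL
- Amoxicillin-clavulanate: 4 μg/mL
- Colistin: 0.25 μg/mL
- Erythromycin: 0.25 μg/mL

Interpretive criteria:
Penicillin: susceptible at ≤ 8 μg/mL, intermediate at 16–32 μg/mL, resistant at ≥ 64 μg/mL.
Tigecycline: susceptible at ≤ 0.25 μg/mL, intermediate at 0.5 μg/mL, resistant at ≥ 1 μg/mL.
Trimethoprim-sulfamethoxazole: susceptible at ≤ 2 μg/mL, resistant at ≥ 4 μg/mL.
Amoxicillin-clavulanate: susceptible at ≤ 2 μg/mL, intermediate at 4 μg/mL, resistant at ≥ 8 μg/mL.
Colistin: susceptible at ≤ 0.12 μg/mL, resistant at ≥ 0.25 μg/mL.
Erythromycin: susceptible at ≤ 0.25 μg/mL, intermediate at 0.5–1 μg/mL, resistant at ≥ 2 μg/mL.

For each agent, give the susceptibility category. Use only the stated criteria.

I, S, R, I, R, S

Penicillin (32 μg/mL) in 16–32 μg/mL → I
Tigecycline 0.12 μg/mL: ≤ 0.25 μg/mL — Susceptible
Trimethoprim-sulfamethoxazole: 128 μg/mL is ≥ 4 μg/mL → R
Amoxicillin-clavulanate 4 μg/mL: = 4 μg/mL ⇒ intermediate
Colistin (0.25 μg/mL) ≥ 0.25 μg/mL → resistant
Erythromycin: 0.25 μg/mL is ≤ 0.25 μg/mL → S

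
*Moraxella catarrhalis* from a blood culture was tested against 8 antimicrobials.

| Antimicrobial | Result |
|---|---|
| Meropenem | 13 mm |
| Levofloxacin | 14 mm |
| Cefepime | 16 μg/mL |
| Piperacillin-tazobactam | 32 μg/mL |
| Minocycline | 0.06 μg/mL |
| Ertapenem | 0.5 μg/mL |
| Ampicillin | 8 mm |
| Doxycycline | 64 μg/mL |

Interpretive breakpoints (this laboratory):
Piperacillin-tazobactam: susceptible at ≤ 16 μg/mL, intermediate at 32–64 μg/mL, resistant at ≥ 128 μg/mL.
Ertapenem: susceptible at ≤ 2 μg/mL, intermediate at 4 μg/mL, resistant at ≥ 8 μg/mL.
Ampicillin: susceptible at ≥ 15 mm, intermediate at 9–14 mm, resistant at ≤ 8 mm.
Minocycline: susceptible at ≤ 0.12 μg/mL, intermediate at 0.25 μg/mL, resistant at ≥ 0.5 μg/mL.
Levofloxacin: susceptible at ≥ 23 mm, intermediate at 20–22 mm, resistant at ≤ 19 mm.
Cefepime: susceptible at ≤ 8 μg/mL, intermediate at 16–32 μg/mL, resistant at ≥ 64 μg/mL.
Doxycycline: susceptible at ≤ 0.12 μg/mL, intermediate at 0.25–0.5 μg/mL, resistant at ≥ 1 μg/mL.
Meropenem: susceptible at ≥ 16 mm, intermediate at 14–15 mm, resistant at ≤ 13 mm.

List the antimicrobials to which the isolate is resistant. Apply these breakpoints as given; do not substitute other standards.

Meropenem (13 mm) ≤ 13 mm ⇒ R
Levofloxacin: 14 mm is ≤ 19 mm → resistant
Cefepime: 16 μg/mL is in 16–32 μg/mL → intermediate
Piperacillin-tazobactam 32 μg/mL: in 32–64 μg/mL — intermediate
Minocycline (0.06 μg/mL) ≤ 0.12 μg/mL — susceptible
Ertapenem (0.5 μg/mL) ≤ 2 μg/mL — susceptible
Ampicillin 8 mm: ≤ 8 mm — resistant
Doxycycline 64 μg/mL: ≥ 1 μg/mL — resistant

meropenem, levofloxacin, ampicillin, doxycycline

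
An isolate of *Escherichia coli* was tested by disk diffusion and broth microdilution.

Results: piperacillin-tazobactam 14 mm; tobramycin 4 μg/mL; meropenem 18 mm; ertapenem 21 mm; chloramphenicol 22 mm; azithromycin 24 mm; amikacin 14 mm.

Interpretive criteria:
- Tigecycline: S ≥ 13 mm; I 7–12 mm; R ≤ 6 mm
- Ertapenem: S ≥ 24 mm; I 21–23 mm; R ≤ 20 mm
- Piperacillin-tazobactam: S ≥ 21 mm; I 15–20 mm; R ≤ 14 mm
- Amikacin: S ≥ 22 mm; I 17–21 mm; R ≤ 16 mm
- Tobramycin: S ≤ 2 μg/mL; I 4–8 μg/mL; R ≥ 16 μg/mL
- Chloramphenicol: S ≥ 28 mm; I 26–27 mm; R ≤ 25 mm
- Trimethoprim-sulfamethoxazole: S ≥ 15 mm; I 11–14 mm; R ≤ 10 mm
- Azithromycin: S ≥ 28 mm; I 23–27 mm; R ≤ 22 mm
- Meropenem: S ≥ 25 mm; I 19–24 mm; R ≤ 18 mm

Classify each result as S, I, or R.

Piperacillin-tazobactam (14 mm) ≤ 14 mm ⇒ resistant
Tobramycin 4 μg/mL: in 4–8 μg/mL → Intermediate
Meropenem: 18 mm is ≤ 18 mm → Resistant
Ertapenem 21 mm: in 21–23 mm — intermediate
Chloramphenicol (22 mm) ≤ 25 mm ⇒ Resistant
Azithromycin: 24 mm is in 23–27 mm ⇒ Intermediate
Amikacin 14 mm: ≤ 16 mm — resistant

R, I, R, I, R, I, R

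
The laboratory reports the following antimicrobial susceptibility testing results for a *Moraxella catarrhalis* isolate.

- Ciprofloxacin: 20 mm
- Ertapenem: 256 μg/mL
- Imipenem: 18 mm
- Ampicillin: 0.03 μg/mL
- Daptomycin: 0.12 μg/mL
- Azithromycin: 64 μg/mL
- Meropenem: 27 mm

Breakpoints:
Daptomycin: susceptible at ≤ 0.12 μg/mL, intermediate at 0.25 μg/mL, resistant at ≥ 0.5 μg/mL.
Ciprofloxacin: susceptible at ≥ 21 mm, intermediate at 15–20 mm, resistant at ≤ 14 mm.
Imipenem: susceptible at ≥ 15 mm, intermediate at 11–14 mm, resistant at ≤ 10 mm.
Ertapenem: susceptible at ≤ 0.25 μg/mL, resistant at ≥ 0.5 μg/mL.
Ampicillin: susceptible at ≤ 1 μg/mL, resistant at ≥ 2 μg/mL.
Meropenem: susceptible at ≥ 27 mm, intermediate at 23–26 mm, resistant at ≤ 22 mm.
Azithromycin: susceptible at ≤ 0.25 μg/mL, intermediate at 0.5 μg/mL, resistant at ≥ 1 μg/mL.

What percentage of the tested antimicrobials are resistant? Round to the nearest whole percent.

29%

Ciprofloxacin 20 mm: in 15–20 mm → Intermediate
Ertapenem (256 μg/mL) ≥ 0.5 μg/mL ⇒ resistant
Imipenem: 18 mm is ≥ 15 mm → susceptible
Ampicillin (0.03 μg/mL) ≤ 1 μg/mL — S
Daptomycin 0.12 μg/mL: ≤ 0.12 μg/mL — susceptible
Azithromycin (64 μg/mL) ≥ 1 μg/mL → R
Meropenem 27 mm: ≥ 27 mm — S
Resistant: 2/7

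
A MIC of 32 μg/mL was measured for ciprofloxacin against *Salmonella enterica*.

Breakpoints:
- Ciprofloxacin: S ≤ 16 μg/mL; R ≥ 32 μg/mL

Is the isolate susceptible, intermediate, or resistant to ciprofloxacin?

R

Ciprofloxacin (32 μg/mL) ≥ 32 μg/mL → resistant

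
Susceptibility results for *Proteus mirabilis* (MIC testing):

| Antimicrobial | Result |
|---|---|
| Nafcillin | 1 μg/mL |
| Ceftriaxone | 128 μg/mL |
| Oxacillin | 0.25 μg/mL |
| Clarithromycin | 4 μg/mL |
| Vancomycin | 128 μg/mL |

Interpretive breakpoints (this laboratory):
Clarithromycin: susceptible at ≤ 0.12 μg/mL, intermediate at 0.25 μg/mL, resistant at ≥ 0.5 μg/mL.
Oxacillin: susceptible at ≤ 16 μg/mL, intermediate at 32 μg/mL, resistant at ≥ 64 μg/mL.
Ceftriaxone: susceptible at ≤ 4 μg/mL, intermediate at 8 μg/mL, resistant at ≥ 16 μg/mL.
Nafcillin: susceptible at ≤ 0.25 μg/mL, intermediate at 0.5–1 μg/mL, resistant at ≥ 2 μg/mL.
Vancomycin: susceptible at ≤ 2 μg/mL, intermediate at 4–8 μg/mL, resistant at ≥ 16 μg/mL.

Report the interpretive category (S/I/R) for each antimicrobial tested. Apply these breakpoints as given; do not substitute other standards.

I, R, S, R, R

Nafcillin (1 μg/mL) in 0.5–1 μg/mL ⇒ Intermediate
Ceftriaxone (128 μg/mL) ≥ 16 μg/mL — Resistant
Oxacillin: 0.25 μg/mL is ≤ 16 μg/mL → S
Clarithromycin 4 μg/mL: ≥ 0.5 μg/mL ⇒ resistant
Vancomycin: 128 μg/mL is ≥ 16 μg/mL ⇒ Resistant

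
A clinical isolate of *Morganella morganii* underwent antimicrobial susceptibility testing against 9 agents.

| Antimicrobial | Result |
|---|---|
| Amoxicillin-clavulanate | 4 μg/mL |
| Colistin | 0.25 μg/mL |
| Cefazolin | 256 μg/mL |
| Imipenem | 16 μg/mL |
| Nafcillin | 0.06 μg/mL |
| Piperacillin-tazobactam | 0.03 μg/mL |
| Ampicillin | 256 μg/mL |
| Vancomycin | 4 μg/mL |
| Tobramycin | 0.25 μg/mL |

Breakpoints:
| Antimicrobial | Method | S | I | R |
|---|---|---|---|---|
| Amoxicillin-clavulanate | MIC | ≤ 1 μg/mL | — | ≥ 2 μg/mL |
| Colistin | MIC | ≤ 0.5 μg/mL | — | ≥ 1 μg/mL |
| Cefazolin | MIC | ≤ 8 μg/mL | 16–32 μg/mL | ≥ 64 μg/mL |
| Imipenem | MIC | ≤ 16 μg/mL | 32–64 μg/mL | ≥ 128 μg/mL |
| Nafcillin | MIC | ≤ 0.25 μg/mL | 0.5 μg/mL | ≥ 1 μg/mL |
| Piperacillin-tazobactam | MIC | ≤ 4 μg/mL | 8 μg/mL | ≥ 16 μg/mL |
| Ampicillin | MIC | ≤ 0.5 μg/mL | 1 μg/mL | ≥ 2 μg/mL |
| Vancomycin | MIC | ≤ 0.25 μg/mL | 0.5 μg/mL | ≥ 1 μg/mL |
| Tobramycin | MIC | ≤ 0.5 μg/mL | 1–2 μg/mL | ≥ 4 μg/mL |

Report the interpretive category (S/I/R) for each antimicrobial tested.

Amoxicillin-clavulanate (4 μg/mL) ≥ 2 μg/mL → R
Colistin 0.25 μg/mL: ≤ 0.5 μg/mL → S
Cefazolin (256 μg/mL) ≥ 64 μg/mL — resistant
Imipenem 16 μg/mL: ≤ 16 μg/mL — S
Nafcillin 0.06 μg/mL: ≤ 0.25 μg/mL — S
Piperacillin-tazobactam: 0.03 μg/mL is ≤ 4 μg/mL → susceptible
Ampicillin 256 μg/mL: ≥ 2 μg/mL → R
Vancomycin 4 μg/mL: ≥ 1 μg/mL ⇒ R
Tobramycin: 0.25 μg/mL is ≤ 0.5 μg/mL — susceptible

R, S, R, S, S, S, R, R, S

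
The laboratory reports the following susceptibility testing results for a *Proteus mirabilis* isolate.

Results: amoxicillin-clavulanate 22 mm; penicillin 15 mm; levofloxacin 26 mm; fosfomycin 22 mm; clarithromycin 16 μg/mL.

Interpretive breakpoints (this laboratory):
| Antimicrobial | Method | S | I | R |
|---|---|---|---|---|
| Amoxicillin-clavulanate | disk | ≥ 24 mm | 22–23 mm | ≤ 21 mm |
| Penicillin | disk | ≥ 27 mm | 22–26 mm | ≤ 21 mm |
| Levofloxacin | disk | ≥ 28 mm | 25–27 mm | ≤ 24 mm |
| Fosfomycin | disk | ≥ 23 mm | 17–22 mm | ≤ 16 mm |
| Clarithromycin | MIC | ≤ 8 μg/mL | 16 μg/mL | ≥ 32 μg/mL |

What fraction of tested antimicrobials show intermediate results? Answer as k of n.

4 of 5

Amoxicillin-clavulanate 22 mm: in 22–23 mm — intermediate
Penicillin (15 mm) ≤ 21 mm — resistant
Levofloxacin 26 mm: in 25–27 mm → Intermediate
Fosfomycin: 22 mm is in 17–22 mm — intermediate
Clarithromycin (16 μg/mL) = 16 μg/mL → Intermediate
Intermediate: 4/5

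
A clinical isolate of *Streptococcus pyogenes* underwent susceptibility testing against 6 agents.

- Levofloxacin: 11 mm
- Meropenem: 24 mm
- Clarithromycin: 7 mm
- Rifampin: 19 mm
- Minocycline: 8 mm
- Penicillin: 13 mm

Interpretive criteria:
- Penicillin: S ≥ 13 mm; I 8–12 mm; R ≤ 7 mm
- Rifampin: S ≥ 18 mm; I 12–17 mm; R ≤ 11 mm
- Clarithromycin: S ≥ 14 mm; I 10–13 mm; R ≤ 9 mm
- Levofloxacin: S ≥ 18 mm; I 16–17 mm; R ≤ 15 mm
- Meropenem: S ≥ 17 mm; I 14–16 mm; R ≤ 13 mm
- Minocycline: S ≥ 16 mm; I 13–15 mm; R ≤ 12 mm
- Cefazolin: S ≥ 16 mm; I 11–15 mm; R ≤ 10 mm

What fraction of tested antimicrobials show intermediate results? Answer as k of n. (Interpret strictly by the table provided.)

Levofloxacin 11 mm: ≤ 15 mm ⇒ R
Meropenem: 24 mm is ≥ 17 mm → S
Clarithromycin: 7 mm is ≤ 9 mm ⇒ R
Rifampin: 19 mm is ≥ 18 mm — susceptible
Minocycline 8 mm: ≤ 12 mm → resistant
Penicillin 13 mm: ≥ 13 mm ⇒ susceptible
Intermediate: 0/6

0 of 6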